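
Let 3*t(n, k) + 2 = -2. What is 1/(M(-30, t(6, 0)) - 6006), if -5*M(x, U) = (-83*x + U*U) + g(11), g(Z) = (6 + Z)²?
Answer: -45/295297 ≈ -0.00015239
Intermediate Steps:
t(n, k) = -4/3 (t(n, k) = -⅔ + (⅓)*(-2) = -⅔ - ⅔ = -4/3)
M(x, U) = -289/5 - U²/5 + 83*x/5 (M(x, U) = -((-83*x + U*U) + (6 + 11)²)/5 = -((-83*x + U²) + 17²)/5 = -((U² - 83*x) + 289)/5 = -(289 + U² - 83*x)/5 = -289/5 - U²/5 + 83*x/5)
1/(M(-30, t(6, 0)) - 6006) = 1/((-289/5 - (-4/3)²/5 + (83/5)*(-30)) - 6006) = 1/((-289/5 - ⅕*16/9 - 498) - 6006) = 1/((-289/5 - 16/45 - 498) - 6006) = 1/(-25027/45 - 6006) = 1/(-295297/45) = -45/295297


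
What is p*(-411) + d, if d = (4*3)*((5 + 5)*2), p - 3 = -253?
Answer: 102990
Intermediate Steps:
p = -250 (p = 3 - 253 = -250)
d = 240 (d = 12*(10*2) = 12*20 = 240)
p*(-411) + d = -250*(-411) + 240 = 102750 + 240 = 102990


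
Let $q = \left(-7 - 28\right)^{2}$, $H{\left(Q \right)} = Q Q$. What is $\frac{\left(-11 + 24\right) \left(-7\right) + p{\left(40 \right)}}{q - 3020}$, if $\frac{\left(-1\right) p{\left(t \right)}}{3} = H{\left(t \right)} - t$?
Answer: $\frac{4771}{1795} \approx 2.6579$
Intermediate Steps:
$H{\left(Q \right)} = Q^{2}$
$q = 1225$ ($q = \left(-35\right)^{2} = 1225$)
$p{\left(t \right)} = - 3 t^{2} + 3 t$ ($p{\left(t \right)} = - 3 \left(t^{2} - t\right) = - 3 t^{2} + 3 t$)
$\frac{\left(-11 + 24\right) \left(-7\right) + p{\left(40 \right)}}{q - 3020} = \frac{\left(-11 + 24\right) \left(-7\right) + 3 \cdot 40 \left(1 - 40\right)}{1225 - 3020} = \frac{13 \left(-7\right) + 3 \cdot 40 \left(1 - 40\right)}{-1795} = \left(-91 + 3 \cdot 40 \left(-39\right)\right) \left(- \frac{1}{1795}\right) = \left(-91 - 4680\right) \left(- \frac{1}{1795}\right) = \left(-4771\right) \left(- \frac{1}{1795}\right) = \frac{4771}{1795}$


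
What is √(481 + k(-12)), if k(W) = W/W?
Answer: √482 ≈ 21.954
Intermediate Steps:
k(W) = 1
√(481 + k(-12)) = √(481 + 1) = √482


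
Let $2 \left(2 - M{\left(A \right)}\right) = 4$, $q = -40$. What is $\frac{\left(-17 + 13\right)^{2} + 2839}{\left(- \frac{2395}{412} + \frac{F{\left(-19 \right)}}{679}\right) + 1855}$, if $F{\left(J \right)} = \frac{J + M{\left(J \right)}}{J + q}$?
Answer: $\frac{47122151860}{30521081593} \approx 1.5439$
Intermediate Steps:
$M{\left(A \right)} = 0$ ($M{\left(A \right)} = 2 - 2 = 0$)
$F{\left(J \right)} = \frac{J}{-40 + J}$ ($F{\left(J \right)} = \frac{J + 0}{J - 40} = \frac{J}{-40 + J}$)
$\frac{\left(-17 + 13\right)^{2} + 2839}{\left(- \frac{2395}{412} + \frac{F{\left(-19 \right)}}{679}\right) + 1855} = \frac{\left(-17 + 13\right)^{2} + 2839}{\left(- \frac{2395}{412} + \frac{\left(-19\right) \frac{1}{-40 - 19}}{679}\right) + 1855} = \frac{\left(-4\right)^{2} + 2839}{\left(\left(-2395\right) \frac{1}{412} + - \frac{19}{-59} \cdot \frac{1}{679}\right) + 1855} = \frac{16 + 2839}{\left(- \frac{2395}{412} + \left(-19\right) \left(- \frac{1}{59}\right) \frac{1}{679}\right) + 1855} = \frac{2855}{\left(- \frac{2395}{412} + \frac{19}{59} \cdot \frac{1}{679}\right) + 1855} = \frac{2855}{\left(- \frac{2395}{412} + \frac{19}{40061}\right) + 1855} = \frac{2855}{- \frac{95938267}{16505132} + 1855} = \frac{2855}{\frac{30521081593}{16505132}} = 2855 \cdot \frac{16505132}{30521081593} = \frac{47122151860}{30521081593}$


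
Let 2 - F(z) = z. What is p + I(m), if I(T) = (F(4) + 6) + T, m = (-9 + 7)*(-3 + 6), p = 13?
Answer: 11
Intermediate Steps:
F(z) = 2 - z
m = -6 (m = -2*3 = -6)
I(T) = 4 + T (I(T) = ((2 - 1*4) + 6) + T = ((2 - 4) + 6) + T = (-2 + 6) + T = 4 + T)
p + I(m) = 13 + (4 - 6) = 13 - 2 = 11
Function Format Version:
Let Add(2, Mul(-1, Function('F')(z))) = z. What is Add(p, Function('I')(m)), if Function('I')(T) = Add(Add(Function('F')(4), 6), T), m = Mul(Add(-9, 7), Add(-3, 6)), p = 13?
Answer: 11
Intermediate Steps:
Function('F')(z) = Add(2, Mul(-1, z))
m = -6 (m = Mul(-2, 3) = -6)
Function('I')(T) = Add(4, T) (Function('I')(T) = Add(Add(Add(2, Mul(-1, 4)), 6), T) = Add(Add(Add(2, -4), 6), T) = Add(Add(-2, 6), T) = Add(4, T))
Add(p, Function('I')(m)) = Add(13, Add(4, -6)) = Add(13, -2) = 11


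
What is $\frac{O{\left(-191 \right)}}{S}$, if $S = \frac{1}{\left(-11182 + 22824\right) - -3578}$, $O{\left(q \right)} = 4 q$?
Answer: $-11628080$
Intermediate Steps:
$S = \frac{1}{15220}$ ($S = \frac{1}{11642 + \left(-16206 + 19784\right)} = \frac{1}{11642 + 3578} = \frac{1}{15220} \approx 6.5703 \cdot 10^{-5}$)
$\frac{O{\left(-191 \right)}}{S} = 4 \left(-191\right) \frac{1}{\frac{1}{15220}} = \left(-764\right) 15220 = -11628080$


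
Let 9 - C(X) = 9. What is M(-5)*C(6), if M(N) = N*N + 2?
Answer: 0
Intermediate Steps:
C(X) = 0 (C(X) = 9 - 1*9 = 9 - 9 = 0)
M(N) = 2 + N² (M(N) = N² + 2 = 2 + N²)
M(-5)*C(6) = (2 + (-5)²)*0 = (2 + 25)*0 = 27*0 = 0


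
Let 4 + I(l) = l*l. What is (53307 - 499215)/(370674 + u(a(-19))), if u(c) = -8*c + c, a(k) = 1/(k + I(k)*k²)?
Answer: -57458813064/47764310285 ≈ -1.2030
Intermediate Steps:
I(l) = -4 + l² (I(l) = -4 + l*l = -4 + l²)
a(k) = 1/(k + k²*(-4 + k²)) (a(k) = 1/(k + (-4 + k²)*k²) = 1/(k + k²*(-4 + k²)))
u(c) = -7*c
(53307 - 499215)/(370674 + u(a(-19))) = (53307 - 499215)/(370674 - 7/((-19)*(1 - 19*(-4 + (-19)²)))) = -445908/(370674 - (-7)/(19*(1 - 19*(-4 + 361)))) = -445908/(370674 - (-7)/(19*(1 - 19*357))) = -445908/(370674 - (-7)/(19*(1 - 6783))) = -445908/(370674 - (-7)/(19*(-6782))) = -445908/(370674 - (-7)*(-1)/(19*6782)) = -445908/(370674 - 7*1/128858) = -445908/(370674 - 7/128858) = -445908/47764310285/128858 = -445908*128858/47764310285 = -57458813064/47764310285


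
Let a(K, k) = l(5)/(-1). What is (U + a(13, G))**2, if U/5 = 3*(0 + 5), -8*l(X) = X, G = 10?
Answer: 366025/64 ≈ 5719.1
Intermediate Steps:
l(X) = -X/8
a(K, k) = 5/8 (a(K, k) = -1/8*5/(-1) = -5/8*(-1) = 5/8)
U = 75 (U = 5*(3*(0 + 5)) = 5*(3*5) = 5*15 = 75)
(U + a(13, G))**2 = (75 + 5/8)**2 = (605/8)**2 = 366025/64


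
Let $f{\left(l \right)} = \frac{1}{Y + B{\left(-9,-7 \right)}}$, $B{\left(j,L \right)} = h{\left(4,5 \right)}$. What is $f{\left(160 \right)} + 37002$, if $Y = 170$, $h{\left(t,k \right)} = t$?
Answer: $\frac{6438349}{174} \approx 37002.0$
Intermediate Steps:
$B{\left(j,L \right)} = 4$
$f{\left(l \right)} = \frac{1}{174}$ ($f{\left(l \right)} = \frac{1}{170 + 4} = \frac{1}{174}$)
$f{\left(160 \right)} + 37002 = \frac{1}{174} + 37002 = \frac{6438349}{174}$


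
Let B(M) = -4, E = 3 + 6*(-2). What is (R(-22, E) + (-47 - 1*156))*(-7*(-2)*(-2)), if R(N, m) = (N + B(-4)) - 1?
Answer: 6440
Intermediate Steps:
E = -9 (E = 3 - 12 = -9)
R(N, m) = -5 + N (R(N, m) = (N - 4) - 1 = (-4 + N) - 1 = -5 + N)
(R(-22, E) + (-47 - 1*156))*(-7*(-2)*(-2)) = ((-5 - 22) + (-47 - 1*156))*(-7*(-2)*(-2)) = (-27 + (-47 - 156))*(14*(-2)) = (-27 - 203)*(-28) = -230*(-28) = 6440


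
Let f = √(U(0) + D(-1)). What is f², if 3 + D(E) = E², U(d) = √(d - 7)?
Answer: -2 + I*√7 ≈ -2.0 + 2.6458*I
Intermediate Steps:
U(d) = √(-7 + d)
D(E) = -3 + E²
f = √(-2 + I*√7) (f = √(√(-7 + 0) + (-3 + (-1)²)) = √(√(-7) + (-3 + 1)) = √(I*√7 - 2) = √(-2 + I*√7) ≈ 0.81136 + 1.6304*I)
f² = (√(-2 + I*√7))² = -2 + I*√7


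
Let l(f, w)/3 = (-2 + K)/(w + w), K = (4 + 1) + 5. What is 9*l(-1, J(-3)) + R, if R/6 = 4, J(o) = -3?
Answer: -12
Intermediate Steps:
K = 10 (K = 5 + 5 = 10)
R = 24 (R = 6*4 = 24)
l(f, w) = 12/w (l(f, w) = 3*((-2 + 10)/(w + w)) = 3*(8/((2*w))) = 3*(8*(1/(2*w))) = 3*(4/w) = 12/w)
9*l(-1, J(-3)) + R = 9*(12/(-3)) + 24 = 9*(12*(-⅓)) + 24 = 9*(-4) + 24 = -36 + 24 = -12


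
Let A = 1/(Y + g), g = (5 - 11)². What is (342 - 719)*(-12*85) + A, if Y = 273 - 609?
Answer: 115361999/300 ≈ 3.8454e+5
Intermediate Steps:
g = 36 (g = (-6)² = 36)
Y = -336
A = -1/300 (A = 1/(-336 + 36) = 1/(-300) = -1/300 ≈ -0.0033333)
(342 - 719)*(-12*85) + A = (342 - 719)*(-12*85) - 1/300 = -377*(-1020) - 1/300 = 384540 - 1/300 = 115361999/300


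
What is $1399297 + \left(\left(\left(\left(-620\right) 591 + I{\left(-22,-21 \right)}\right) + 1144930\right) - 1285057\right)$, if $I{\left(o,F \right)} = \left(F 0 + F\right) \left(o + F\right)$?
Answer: $893653$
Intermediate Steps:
$I{\left(o,F \right)} = F \left(F + o\right)$ ($I{\left(o,F \right)} = \left(0 + F\right) \left(F + o\right) = F \left(F + o\right)$)
$1399297 + \left(\left(\left(\left(-620\right) 591 + I{\left(-22,-21 \right)}\right) + 1144930\right) - 1285057\right) = 1399297 - \left(506547 + 21 \left(-21 - 22\right)\right) = 1399297 + \left(\left(\left(-366420 - -903\right) + 1144930\right) - 1285057\right) = 1399297 + \left(\left(\left(-366420 + 903\right) + 1144930\right) - 1285057\right) = 1399297 + \left(\left(-365517 + 1144930\right) - 1285057\right) = 1399297 + \left(779413 - 1285057\right) = 1399297 - 505644 = 893653$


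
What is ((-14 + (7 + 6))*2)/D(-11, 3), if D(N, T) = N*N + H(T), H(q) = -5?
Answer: -1/58 ≈ -0.017241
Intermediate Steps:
D(N, T) = -5 + N² (D(N, T) = N*N - 5 = N² - 5 = -5 + N²)
((-14 + (7 + 6))*2)/D(-11, 3) = ((-14 + (7 + 6))*2)/(-5 + (-11)²) = ((-14 + 13)*2)/(-5 + 121) = -1*2/116 = -2*1/116 = -1/58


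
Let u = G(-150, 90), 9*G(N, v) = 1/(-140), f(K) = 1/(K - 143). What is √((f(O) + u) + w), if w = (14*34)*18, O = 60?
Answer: √2602996481785/17430 ≈ 92.563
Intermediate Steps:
f(K) = 1/(-143 + K)
G(N, v) = -1/1260 (G(N, v) = (⅑)/(-140) = (⅑)*(-1/140) = -1/1260)
w = 8568 (w = 476*18 = 8568)
u = -1/1260 ≈ -0.00079365
√((f(O) + u) + w) = √((1/(-143 + 60) - 1/1260) + 8568) = √((1/(-83) - 1/1260) + 8568) = √((-1/83 - 1/1260) + 8568) = √(-1343/104580 + 8568) = √(896040097/104580) = √2602996481785/17430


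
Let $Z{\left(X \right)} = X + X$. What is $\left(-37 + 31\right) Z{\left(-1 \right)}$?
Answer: $12$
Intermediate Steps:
$Z{\left(X \right)} = 2 X$
$\left(-37 + 31\right) Z{\left(-1 \right)} = \left(-37 + 31\right) 2 \left(-1\right) = \left(-6\right) \left(-2\right) = 12$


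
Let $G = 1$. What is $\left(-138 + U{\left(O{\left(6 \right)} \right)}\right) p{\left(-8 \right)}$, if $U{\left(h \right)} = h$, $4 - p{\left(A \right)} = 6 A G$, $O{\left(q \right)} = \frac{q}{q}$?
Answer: $-7124$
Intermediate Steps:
$O{\left(q \right)} = 1$
$p{\left(A \right)} = 4 - 6 A$ ($p{\left(A \right)} = 4 - 6 A 1 = 4 - 6 A$)
$\left(-138 + U{\left(O{\left(6 \right)} \right)}\right) p{\left(-8 \right)} = \left(-138 + 1\right) \left(4 - -48\right) = - 137 \left(4 + 48\right) = \left(-137\right) 52 = -7124$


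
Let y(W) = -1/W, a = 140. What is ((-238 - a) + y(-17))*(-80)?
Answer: 514000/17 ≈ 30235.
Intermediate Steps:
((-238 - a) + y(-17))*(-80) = ((-238 - 1*140) - 1/(-17))*(-80) = ((-238 - 140) - 1*(-1/17))*(-80) = (-378 + 1/17)*(-80) = -6425/17*(-80) = 514000/17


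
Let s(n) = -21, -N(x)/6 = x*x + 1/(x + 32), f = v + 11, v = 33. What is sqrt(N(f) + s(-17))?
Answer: I*sqrt(16803942)/38 ≈ 107.88*I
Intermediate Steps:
f = 44 (f = 33 + 11 = 44)
N(x) = -6*x**2 - 6/(32 + x) (N(x) = -6*(x*x + 1/(x + 32)) = -6*(x**2 + 1/(32 + x)) = -6*x**2 - 6/(32 + x))
sqrt(N(f) + s(-17)) = sqrt(6*(-1 - 1*44**3 - 32*44**2)/(32 + 44) - 21) = sqrt(6*(-1 - 1*85184 - 32*1936)/76 - 21) = sqrt(6*(1/76)*(-1 - 85184 - 61952) - 21) = sqrt(6*(1/76)*(-147137) - 21) = sqrt(-441411/38 - 21) = sqrt(-442209/38) = I*sqrt(16803942)/38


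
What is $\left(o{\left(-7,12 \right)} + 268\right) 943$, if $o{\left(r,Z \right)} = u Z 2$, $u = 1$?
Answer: $275356$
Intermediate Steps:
$o{\left(r,Z \right)} = 2 Z$ ($o{\left(r,Z \right)} = 1 Z 2 = Z 2 = 2 Z$)
$\left(o{\left(-7,12 \right)} + 268\right) 943 = \left(2 \cdot 12 + 268\right) 943 = \left(24 + 268\right) 943 = 292 \cdot 943 = 275356$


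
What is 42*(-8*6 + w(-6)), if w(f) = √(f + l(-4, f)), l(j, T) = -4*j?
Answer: -2016 + 42*√10 ≈ -1883.2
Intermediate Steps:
w(f) = √(16 + f) (w(f) = √(f - 4*(-4)) = √(f + 16) = √(16 + f))
42*(-8*6 + w(-6)) = 42*(-8*6 + √(16 - 6)) = 42*(-48 + √10) = -2016 + 42*√10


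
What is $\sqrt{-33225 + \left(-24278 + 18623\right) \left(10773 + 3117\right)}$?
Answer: $5 i \sqrt{3143247} \approx 8864.6 i$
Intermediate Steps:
$\sqrt{-33225 + \left(-24278 + 18623\right) \left(10773 + 3117\right)} = \sqrt{-33225 - 78547950} = \sqrt{-78581175} = 5 i \sqrt{3143247}$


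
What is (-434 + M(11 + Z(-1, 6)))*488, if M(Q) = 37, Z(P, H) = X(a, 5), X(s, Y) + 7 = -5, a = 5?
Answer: -193736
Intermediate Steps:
X(s, Y) = -12 (X(s, Y) = -7 - 5 = -12)
Z(P, H) = -12
(-434 + M(11 + Z(-1, 6)))*488 = (-434 + 37)*488 = -397*488 = -193736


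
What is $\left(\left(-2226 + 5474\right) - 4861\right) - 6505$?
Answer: $-8118$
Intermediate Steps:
$\left(\left(-2226 + 5474\right) - 4861\right) - 6505 = \left(3248 - 4861\right) - 6505 = -1613 - 6505 = -8118$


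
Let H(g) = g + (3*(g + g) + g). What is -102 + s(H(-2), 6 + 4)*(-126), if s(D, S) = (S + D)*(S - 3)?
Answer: 5190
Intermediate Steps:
H(g) = 8*g (H(g) = g + (3*(2*g) + g) = g + (6*g + g) = g + 7*g = 8*g)
s(D, S) = (-3 + S)*(D + S) (s(D, S) = (D + S)*(-3 + S) = (-3 + S)*(D + S))
-102 + s(H(-2), 6 + 4)*(-126) = -102 + ((6 + 4)**2 - 24*(-2) - 3*(6 + 4) + (8*(-2))*(6 + 4))*(-126) = -102 + (10**2 - 3*(-16) - 3*10 - 16*10)*(-126) = -102 + (100 + 48 - 30 - 160)*(-126) = -102 - 42*(-126) = -102 + 5292 = 5190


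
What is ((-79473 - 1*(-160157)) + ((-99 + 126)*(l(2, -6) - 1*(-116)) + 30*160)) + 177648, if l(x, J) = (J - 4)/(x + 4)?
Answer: 266219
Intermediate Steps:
l(x, J) = (-4 + J)/(4 + x)
((-79473 - 1*(-160157)) + ((-99 + 126)*(l(2, -6) - 1*(-116)) + 30*160)) + 177648 = ((-79473 - 1*(-160157)) + ((-99 + 126)*((-4 - 6)/(4 + 2) - 1*(-116)) + 30*160)) + 177648 = ((-79473 + 160157) + (27*(-10/6 + 116) + 4800)) + 177648 = (80684 + (27*((1/6)*(-10) + 116) + 4800)) + 177648 = (80684 + (27*(-5/3 + 116) + 4800)) + 177648 = (80684 + (27*(343/3) + 4800)) + 177648 = (80684 + (3087 + 4800)) + 177648 = (80684 + 7887) + 177648 = 88571 + 177648 = 266219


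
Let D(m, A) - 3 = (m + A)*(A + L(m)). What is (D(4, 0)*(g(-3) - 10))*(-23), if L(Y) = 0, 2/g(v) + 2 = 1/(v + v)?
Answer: 9798/13 ≈ 753.69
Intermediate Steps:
g(v) = 2/(-2 + 1/(2*v)) (g(v) = 2/(-2 + 1/(v + v)) = 2/(-2 + 1/(2*v)))
D(m, A) = 3 + A*(A + m) (D(m, A) = 3 + (m + A)*(A + 0) = 3 + (A + m)*A = 3 + A*(A + m))
(D(4, 0)*(g(-3) - 10))*(-23) = ((3 + 0**2 + 0*4)*(-4*(-3)/(-1 + 4*(-3)) - 10))*(-23) = ((3 + 0 + 0)*(-4*(-3)/(-1 - 12) - 10))*(-23) = (3*(-4*(-3)/(-13) - 10))*(-23) = (3*(-4*(-3)*(-1/13) - 10))*(-23) = (3*(-12/13 - 10))*(-23) = (3*(-142/13))*(-23) = -426/13*(-23) = 9798/13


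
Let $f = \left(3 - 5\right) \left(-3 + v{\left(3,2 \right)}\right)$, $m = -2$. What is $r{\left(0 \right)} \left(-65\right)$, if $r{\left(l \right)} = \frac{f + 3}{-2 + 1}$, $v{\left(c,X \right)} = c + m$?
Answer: $455$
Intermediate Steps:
$v{\left(c,X \right)} = -2 + c$ ($v{\left(c,X \right)} = c - 2 = -2 + c$)
$f = 4$ ($f = \left(3 - 5\right) \left(-3 + \left(-2 + 3\right)\right) = - 2 \left(-3 + 1\right) = \left(-2\right) \left(-2\right) = 4$)
$r{\left(l \right)} = -7$ ($r{\left(l \right)} = \frac{4 + 3}{-2 + 1} = \frac{7}{-1} = 7 \left(-1\right) = -7$)
$r{\left(0 \right)} \left(-65\right) = \left(-7\right) \left(-65\right) = 455$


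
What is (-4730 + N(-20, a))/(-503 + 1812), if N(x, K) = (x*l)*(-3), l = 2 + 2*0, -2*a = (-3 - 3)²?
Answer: -4610/1309 ≈ -3.5218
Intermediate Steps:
a = -18 (a = -(-3 - 3)²/2 = -½*(-6)² = -½*36 = -18)
l = 2 (l = 2 + 0 = 2)
N(x, K) = -6*x (N(x, K) = (x*2)*(-3) = (2*x)*(-3) = -6*x)
(-4730 + N(-20, a))/(-503 + 1812) = (-4730 - 6*(-20))/(-503 + 1812) = (-4730 + 120)/1309 = -4610*1/1309 = -4610/1309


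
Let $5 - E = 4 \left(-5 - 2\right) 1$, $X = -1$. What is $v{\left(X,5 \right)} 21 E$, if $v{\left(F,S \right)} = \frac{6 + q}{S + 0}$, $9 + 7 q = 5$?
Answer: $\frac{3762}{5} \approx 752.4$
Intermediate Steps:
$q = - \frac{4}{7}$ ($q = - \frac{9}{7} + \frac{1}{7} \cdot 5 = - \frac{9}{7} + \frac{5}{7} = - \frac{4}{7} \approx -0.57143$)
$v{\left(F,S \right)} = \frac{38}{7 S}$ ($v{\left(F,S \right)} = \frac{6 - \frac{4}{7}}{S + 0} = \frac{38}{7 S}$)
$E = 33$ ($E = 5 - 4 \left(-5 - 2\right) 1 = 5 - 4 \left(-7\right) 1 = 5 - \left(-28\right) 1 = 5 - -28 = 5 + 28 = 33$)
$v{\left(X,5 \right)} 21 E = \frac{38}{7 \cdot 5} \cdot 21 \cdot 33 = \frac{38}{7} \cdot \frac{1}{5} \cdot 21 \cdot 33 = \frac{38}{35} \cdot 21 \cdot 33 = \frac{114}{5} \cdot 33 = \frac{3762}{5}$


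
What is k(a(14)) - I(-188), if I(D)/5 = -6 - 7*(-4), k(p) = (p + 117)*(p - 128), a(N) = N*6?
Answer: -8954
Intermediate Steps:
a(N) = 6*N
k(p) = (-128 + p)*(117 + p) (k(p) = (117 + p)*(-128 + p) = (-128 + p)*(117 + p))
I(D) = 110 (I(D) = 5*(-6 - 7*(-4)) = 5*(-6 + 28) = 5*22 = 110)
k(a(14)) - I(-188) = (-14976 + (6*14)² - 66*14) - 1*110 = (-14976 + 84² - 11*84) - 110 = (-14976 + 7056 - 924) - 110 = -8844 - 110 = -8954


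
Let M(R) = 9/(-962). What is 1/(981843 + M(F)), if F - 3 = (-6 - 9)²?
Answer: 962/944532957 ≈ 1.0185e-6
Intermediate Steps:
F = 228 (F = 3 + (-6 - 9)² = 3 + (-15)² = 3 + 225 = 228)
M(R) = -9/962 (M(R) = 9*(-1/962) = -9/962)
1/(981843 + M(F)) = 1/(981843 - 9/962) = 1/(944532957/962) = 962/944532957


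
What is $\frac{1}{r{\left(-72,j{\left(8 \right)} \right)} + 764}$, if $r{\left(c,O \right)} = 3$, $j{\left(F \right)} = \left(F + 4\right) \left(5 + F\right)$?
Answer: $\frac{1}{767} \approx 0.0013038$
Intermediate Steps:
$j{\left(F \right)} = \left(4 + F\right) \left(5 + F\right)$
$\frac{1}{r{\left(-72,j{\left(8 \right)} \right)} + 764} = \frac{1}{3 + 764} = \frac{1}{767}$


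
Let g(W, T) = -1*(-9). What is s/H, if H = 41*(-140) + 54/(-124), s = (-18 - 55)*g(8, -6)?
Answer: 40734/355907 ≈ 0.11445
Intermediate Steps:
g(W, T) = 9
s = -657 (s = (-18 - 55)*9 = -73*9 = -657)
H = -355907/62 (H = -5740 + 54*(-1/124) = -5740 - 27/62 = -355907/62 ≈ -5740.4)
s/H = -657/(-355907/62) = -657*(-62/355907) = 40734/355907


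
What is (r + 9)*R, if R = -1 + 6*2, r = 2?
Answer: 121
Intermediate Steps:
R = 11 (R = -1 + 12 = 11)
(r + 9)*R = (2 + 9)*11 = 11*11 = 121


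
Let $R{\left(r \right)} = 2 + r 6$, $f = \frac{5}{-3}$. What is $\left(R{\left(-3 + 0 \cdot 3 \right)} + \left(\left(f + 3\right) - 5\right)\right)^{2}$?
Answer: $\frac{3481}{9} \approx 386.78$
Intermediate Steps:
$f = - \frac{5}{3}$ ($f = 5 \left(- \frac{1}{3}\right) = - \frac{5}{3} \approx -1.6667$)
$R{\left(r \right)} = 2 + 6 r$
$\left(R{\left(-3 + 0 \cdot 3 \right)} + \left(\left(f + 3\right) - 5\right)\right)^{2} = \left(\left(2 + 6 \left(-3 + 0 \cdot 3\right)\right) + \left(\left(- \frac{5}{3} + 3\right) - 5\right)\right)^{2} = \left(\left(2 + 6 \left(-3 + 0\right)\right) + \left(\frac{4}{3} - 5\right)\right)^{2} = \left(\left(2 + 6 \left(-3\right)\right) - \frac{11}{3}\right)^{2} = \left(\left(2 - 18\right) - \frac{11}{3}\right)^{2} = \left(-16 - \frac{11}{3}\right)^{2} = \left(- \frac{59}{3}\right)^{2} = \frac{3481}{9}$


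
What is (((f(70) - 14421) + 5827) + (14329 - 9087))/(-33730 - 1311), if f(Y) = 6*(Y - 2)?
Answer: 2944/35041 ≈ 0.084016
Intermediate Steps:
f(Y) = -12 + 6*Y (f(Y) = 6*(-2 + Y) = -12 + 6*Y)
(((f(70) - 14421) + 5827) + (14329 - 9087))/(-33730 - 1311) = ((((-12 + 6*70) - 14421) + 5827) + (14329 - 9087))/(-33730 - 1311) = ((((-12 + 420) - 14421) + 5827) + 5242)/(-35041) = (((408 - 14421) + 5827) + 5242)*(-1/35041) = ((-14013 + 5827) + 5242)*(-1/35041) = (-8186 + 5242)*(-1/35041) = -2944*(-1/35041) = 2944/35041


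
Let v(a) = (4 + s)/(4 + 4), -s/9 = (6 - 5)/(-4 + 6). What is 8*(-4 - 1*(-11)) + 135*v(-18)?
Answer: 761/16 ≈ 47.563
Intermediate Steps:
s = -9/2 (s = -9*(6 - 5)/(-4 + 6) = -9/2 ≈ -4.5000)
v(a) = -1/16 (v(a) = (4 - 9/2)/(4 + 4) = -½/8 = -½*⅛ = -1/16)
8*(-4 - 1*(-11)) + 135*v(-18) = 8*(-4 - 1*(-11)) + 135*(-1/16) = 8*(-4 + 11) - 135/16 = 8*7 - 135/16 = 56 - 135/16 = 761/16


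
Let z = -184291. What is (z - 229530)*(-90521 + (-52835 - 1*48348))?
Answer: 79331140984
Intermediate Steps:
(z - 229530)*(-90521 + (-52835 - 1*48348)) = (-184291 - 229530)*(-90521 + (-52835 - 1*48348)) = -413821*(-90521 + (-52835 - 48348)) = -413821*(-90521 - 101183) = -413821*(-191704) = 79331140984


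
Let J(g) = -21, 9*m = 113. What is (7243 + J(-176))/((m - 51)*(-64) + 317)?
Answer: 64998/24997 ≈ 2.6002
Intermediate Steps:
m = 113/9 (m = (1/9)*113 = 113/9 ≈ 12.556)
(7243 + J(-176))/((m - 51)*(-64) + 317) = (7243 - 21)/((113/9 - 51)*(-64) + 317) = 7222/(-346/9*(-64) + 317) = 7222/(22144/9 + 317) = 7222/(24997/9) = 7222*(9/24997) = 64998/24997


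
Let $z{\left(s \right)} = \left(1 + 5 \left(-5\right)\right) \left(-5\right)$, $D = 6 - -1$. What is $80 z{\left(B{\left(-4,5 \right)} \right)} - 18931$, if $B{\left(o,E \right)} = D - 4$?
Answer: $-9331$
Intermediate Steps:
$D = 7$ ($D = 6 + 1 = 7$)
$B{\left(o,E \right)} = 3$ ($B{\left(o,E \right)} = 7 - 4 = 3$)
$z{\left(s \right)} = 120$ ($z{\left(s \right)} = \left(1 - 25\right) \left(-5\right) = \left(-24\right) \left(-5\right) = 120$)
$80 z{\left(B{\left(-4,5 \right)} \right)} - 18931 = 80 \cdot 120 - 18931 = 9600 - 18931 = -9331$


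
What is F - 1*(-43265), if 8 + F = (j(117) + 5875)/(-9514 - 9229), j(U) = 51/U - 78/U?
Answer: 10539880991/243659 ≈ 43257.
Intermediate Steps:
j(U) = -27/U
F = -2025644/243659 (F = -8 + (-27/117 + 5875)/(-9514 - 9229) = -8 + (-27*1/117 + 5875)/(-18743) = -8 + (-3/13 + 5875)*(-1/18743) = -8 + (76372/13)*(-1/18743) = -8 - 76372/243659 = -2025644/243659 ≈ -8.3134)
F - 1*(-43265) = -2025644/243659 - 1*(-43265) = -2025644/243659 + 43265 = 10539880991/243659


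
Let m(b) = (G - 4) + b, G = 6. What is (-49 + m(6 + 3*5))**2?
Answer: 676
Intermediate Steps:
m(b) = 2 + b (m(b) = (6 - 4) + b = 2 + b)
(-49 + m(6 + 3*5))**2 = (-49 + (2 + (6 + 3*5)))**2 = (-49 + (2 + (6 + 15)))**2 = (-49 + (2 + 21))**2 = (-49 + 23)**2 = (-26)**2 = 676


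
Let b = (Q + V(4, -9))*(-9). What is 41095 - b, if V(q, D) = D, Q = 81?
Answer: 41743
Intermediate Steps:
b = -648 (b = (81 - 9)*(-9) = 72*(-9) = -648)
41095 - b = 41095 - 1*(-648) = 41095 + 648 = 41743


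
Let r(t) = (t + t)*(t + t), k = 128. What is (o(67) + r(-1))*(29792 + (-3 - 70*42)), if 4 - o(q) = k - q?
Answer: -1422997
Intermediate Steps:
o(q) = -124 + q (o(q) = 4 - (128 - q) = 4 + (-128 + q) = -124 + q)
r(t) = 4*t² (r(t) = (2*t)*(2*t) = 4*t²)
(o(67) + r(-1))*(29792 + (-3 - 70*42)) = ((-124 + 67) + 4*(-1)²)*(29792 + (-3 - 70*42)) = (-57 + 4*1)*(29792 + (-3 - 2940)) = (-57 + 4)*(29792 - 2943) = -53*26849 = -1422997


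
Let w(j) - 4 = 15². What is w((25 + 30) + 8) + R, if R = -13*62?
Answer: -577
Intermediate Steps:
w(j) = 229 (w(j) = 4 + 15² = 4 + 225 = 229)
R = -806
w((25 + 30) + 8) + R = 229 - 806 = -577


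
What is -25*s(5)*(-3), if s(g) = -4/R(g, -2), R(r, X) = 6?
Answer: -50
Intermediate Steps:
s(g) = -⅔ (s(g) = -4/6 = -4*⅙ = -⅔)
-25*s(5)*(-3) = -25*(-⅔)*(-3) = (50/3)*(-3) = -50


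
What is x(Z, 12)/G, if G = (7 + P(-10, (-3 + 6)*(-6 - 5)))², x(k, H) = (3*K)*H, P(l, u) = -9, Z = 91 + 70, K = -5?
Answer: -45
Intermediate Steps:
Z = 161
x(k, H) = -15*H (x(k, H) = (3*(-5))*H = -15*H)
G = 4 (G = (7 - 9)² = (-2)² = 4)
x(Z, 12)/G = -15*12/4 = -180*¼ = -45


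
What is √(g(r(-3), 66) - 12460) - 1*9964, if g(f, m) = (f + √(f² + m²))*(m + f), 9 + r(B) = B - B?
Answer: -9964 + I*√(12973 - 171*√493) ≈ -9964.0 + 95.792*I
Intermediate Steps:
r(B) = -9 (r(B) = -9 + (B - B) = -9 + 0 = -9)
g(f, m) = (f + m)*(f + √(f² + m²)) (g(f, m) = (f + √(f² + m²))*(f + m) = (f + m)*(f + √(f² + m²)))
√(g(r(-3), 66) - 12460) - 1*9964 = √(((-9)² - 9*66 - 9*√((-9)² + 66²) + 66*√((-9)² + 66²)) - 12460) - 1*9964 = √((81 - 594 - 9*√(81 + 4356) + 66*√(81 + 4356)) - 12460) - 9964 = √((81 - 594 - 27*√493 + 66*√4437) - 12460) - 9964 = √((81 - 594 - 27*√493 + 66*(3*√493)) - 12460) - 9964 = √((81 - 594 - 27*√493 + 198*√493) - 12460) - 9964 = √((-513 + 171*√493) - 12460) - 9964 = √(-12973 + 171*√493) - 9964 = -9964 + √(-12973 + 171*√493)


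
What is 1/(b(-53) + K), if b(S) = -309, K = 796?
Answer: 1/487 ≈ 0.0020534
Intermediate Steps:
1/(b(-53) + K) = 1/(-309 + 796) = 1/487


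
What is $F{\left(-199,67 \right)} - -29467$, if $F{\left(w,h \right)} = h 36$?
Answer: $31879$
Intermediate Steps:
$F{\left(w,h \right)} = 36 h$
$F{\left(-199,67 \right)} - -29467 = 36 \cdot 67 - -29467 = 2412 + 29467 = 31879$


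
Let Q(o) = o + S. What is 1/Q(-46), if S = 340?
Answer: 1/294 ≈ 0.0034014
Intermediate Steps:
Q(o) = 340 + o (Q(o) = o + 340 = 340 + o)
1/Q(-46) = 1/(340 - 46) = 1/294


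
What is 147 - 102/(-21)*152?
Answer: 6197/7 ≈ 885.29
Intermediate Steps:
147 - 102/(-21)*152 = 147 - 102*(-1/21)*152 = 147 + (34/7)*152 = 147 + 5168/7 = 6197/7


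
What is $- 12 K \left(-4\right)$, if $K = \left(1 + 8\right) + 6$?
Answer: $720$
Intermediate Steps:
$K = 15$ ($K = 9 + 6 = 15$)
$- 12 K \left(-4\right) = \left(-12\right) 15 \left(-4\right) = \left(-180\right) \left(-4\right) = 720$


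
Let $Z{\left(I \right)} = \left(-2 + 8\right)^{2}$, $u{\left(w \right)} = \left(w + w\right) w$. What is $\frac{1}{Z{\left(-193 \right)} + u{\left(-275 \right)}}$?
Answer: $\frac{1}{151286} \approx 6.61 \cdot 10^{-6}$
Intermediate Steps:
$u{\left(w \right)} = 2 w^{2}$ ($u{\left(w \right)} = 2 w w = 2 w^{2}$)
$Z{\left(I \right)} = 36$ ($Z{\left(I \right)} = 6^{2} = 36$)
$\frac{1}{Z{\left(-193 \right)} + u{\left(-275 \right)}} = \frac{1}{36 + 2 \left(-275\right)^{2}} = \frac{1}{36 + 2 \cdot 75625} = \frac{1}{36 + 151250} = \frac{1}{151286}$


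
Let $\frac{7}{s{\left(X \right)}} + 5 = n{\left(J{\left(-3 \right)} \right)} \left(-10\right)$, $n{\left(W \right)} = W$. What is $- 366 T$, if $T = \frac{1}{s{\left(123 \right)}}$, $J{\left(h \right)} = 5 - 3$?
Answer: $\frac{9150}{7} \approx 1307.1$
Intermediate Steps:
$J{\left(h \right)} = 2$ ($J{\left(h \right)} = 5 - 3 = 2$)
$s{\left(X \right)} = - \frac{7}{25}$ ($s{\left(X \right)} = \frac{7}{-5 + 2 \left(-10\right)} = \frac{7}{-5 - 20} = \frac{7}{-25} = 7 \left(- \frac{1}{25}\right) = - \frac{7}{25}$)
$T = - \frac{25}{7}$ ($T = \frac{1}{- \frac{7}{25}} = - \frac{25}{7} \approx -3.5714$)
$- 366 T = \left(-366\right) \left(- \frac{25}{7}\right) = \frac{9150}{7}$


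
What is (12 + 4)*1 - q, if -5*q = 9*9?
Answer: 161/5 ≈ 32.200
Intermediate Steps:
q = -81/5 (q = -9*9/5 = -⅕*81 = -81/5 ≈ -16.200)
(12 + 4)*1 - q = (12 + 4)*1 - 1*(-81/5) = 16*1 + 81/5 = 16 + 81/5 = 161/5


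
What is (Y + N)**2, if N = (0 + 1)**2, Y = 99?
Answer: 10000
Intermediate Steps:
N = 1 (N = 1**2 = 1)
(Y + N)**2 = (99 + 1)**2 = 100**2 = 10000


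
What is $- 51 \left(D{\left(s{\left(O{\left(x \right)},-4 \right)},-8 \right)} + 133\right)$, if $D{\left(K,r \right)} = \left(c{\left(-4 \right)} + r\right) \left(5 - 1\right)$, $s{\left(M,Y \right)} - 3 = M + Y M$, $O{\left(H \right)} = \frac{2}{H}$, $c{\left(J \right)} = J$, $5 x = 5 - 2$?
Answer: $-4335$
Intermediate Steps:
$x = \frac{3}{5}$ ($x = \frac{5 - 2}{5} = \frac{1}{5} \cdot 3 = \frac{3}{5} \approx 0.6$)
$s{\left(M,Y \right)} = 3 + M + M Y$ ($s{\left(M,Y \right)} = 3 + \left(M + Y M\right) = 3 + \left(M + M Y\right) = 3 + M + M Y$)
$D{\left(K,r \right)} = -16 + 4 r$ ($D{\left(K,r \right)} = \left(-4 + r\right) \left(5 - 1\right) = \left(-4 + r\right) 4 = -16 + 4 r$)
$- 51 \left(D{\left(s{\left(O{\left(x \right)},-4 \right)},-8 \right)} + 133\right) = - 51 \left(\left(-16 + 4 \left(-8\right)\right) + 133\right) = - 51 \left(\left(-16 - 32\right) + 133\right) = - 51 \left(-48 + 133\right) = \left(-51\right) 85 = -4335$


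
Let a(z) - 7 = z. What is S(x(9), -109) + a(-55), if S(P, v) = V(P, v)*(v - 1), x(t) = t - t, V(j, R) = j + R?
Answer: 11942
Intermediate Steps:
V(j, R) = R + j
a(z) = 7 + z
x(t) = 0
S(P, v) = (-1 + v)*(P + v) (S(P, v) = (v + P)*(v - 1) = (P + v)*(-1 + v) = (-1 + v)*(P + v))
S(x(9), -109) + a(-55) = (-1 - 109)*(0 - 109) + (7 - 55) = -110*(-109) - 48 = 11990 - 48 = 11942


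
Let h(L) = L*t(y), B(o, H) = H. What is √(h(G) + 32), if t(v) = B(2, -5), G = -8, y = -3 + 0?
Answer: 6*√2 ≈ 8.4853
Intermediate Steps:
y = -3
t(v) = -5
h(L) = -5*L (h(L) = L*(-5) = -5*L)
√(h(G) + 32) = √(-5*(-8) + 32) = √(40 + 32) = √72 = 6*√2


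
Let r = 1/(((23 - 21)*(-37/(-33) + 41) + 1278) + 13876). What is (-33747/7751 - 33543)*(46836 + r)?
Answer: -3062066566060372050/1948841681 ≈ -1.5712e+9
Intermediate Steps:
r = 33/502862 (r = 1/((2*(-37*(-1/33) + 41) + 1278) + 13876) = 1/((2*(37/33 + 41) + 1278) + 13876) = 1/((2*(1390/33) + 1278) + 13876) = 1/((2780/33 + 1278) + 13876) = 1/(44954/33 + 13876) = 1/(502862/33) = 33/502862 ≈ 6.5624e-5)
(-33747/7751 - 33543)*(46836 + r) = (-33747/7751 - 33543)*(46836 + 33/502862) = (-33747*1/7751 - 33543)*(23552044665/502862) = (-33747/7751 - 33543)*(23552044665/502862) = -260025540/7751*23552044665/502862 = -3062066566060372050/1948841681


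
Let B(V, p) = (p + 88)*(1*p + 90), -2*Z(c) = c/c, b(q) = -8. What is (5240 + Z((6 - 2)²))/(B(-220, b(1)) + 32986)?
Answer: 3493/26364 ≈ 0.13249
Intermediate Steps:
Z(c) = -½ (Z(c) = -c/(2*c) = -½*1 = -½)
B(V, p) = (88 + p)*(90 + p) (B(V, p) = (88 + p)*(p + 90) = (88 + p)*(90 + p))
(5240 + Z((6 - 2)²))/(B(-220, b(1)) + 32986) = (5240 - ½)/((7920 + (-8)² + 178*(-8)) + 32986) = 10479/(2*((7920 + 64 - 1424) + 32986)) = 10479/(2*(6560 + 32986)) = (10479/2)/39546 = (10479/2)*(1/39546) = 3493/26364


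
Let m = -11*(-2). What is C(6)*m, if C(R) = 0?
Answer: 0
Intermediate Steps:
m = 22
C(6)*m = 0*22 = 0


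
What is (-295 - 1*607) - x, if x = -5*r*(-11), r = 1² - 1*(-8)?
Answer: -1397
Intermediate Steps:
r = 9 (r = 1 + 8 = 9)
x = 495 (x = -5*9*(-11) = -45*(-11) = 495)
(-295 - 1*607) - x = (-295 - 1*607) - 1*495 = (-295 - 607) - 495 = -902 - 495 = -1397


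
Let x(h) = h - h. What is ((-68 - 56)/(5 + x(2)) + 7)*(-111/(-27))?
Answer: -3293/45 ≈ -73.178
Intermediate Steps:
x(h) = 0
((-68 - 56)/(5 + x(2)) + 7)*(-111/(-27)) = ((-68 - 56)/(5 + 0) + 7)*(-111/(-27)) = (-124/5 + 7)*(-111*(-1/27)) = (-124*⅕ + 7)*(37/9) = (-124/5 + 7)*(37/9) = -89/5*37/9 = -3293/45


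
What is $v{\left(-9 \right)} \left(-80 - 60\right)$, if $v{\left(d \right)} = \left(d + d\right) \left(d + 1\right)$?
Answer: $-20160$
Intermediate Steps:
$v{\left(d \right)} = 2 d \left(1 + d\right)$
$v{\left(-9 \right)} \left(-80 - 60\right) = 2 \left(-9\right) \left(1 - 9\right) \left(-80 - 60\right) = 2 \left(-9\right) \left(-8\right) \left(-140\right) = 144 \left(-140\right) = -20160$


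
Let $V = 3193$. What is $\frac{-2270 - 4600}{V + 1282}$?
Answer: $- \frac{1374}{895} \approx -1.5352$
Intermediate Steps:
$\frac{-2270 - 4600}{V + 1282} = \frac{-2270 - 4600}{3193 + 1282} = - \frac{6870}{4475} = \left(-6870\right) \frac{1}{4475} = - \frac{1374}{895}$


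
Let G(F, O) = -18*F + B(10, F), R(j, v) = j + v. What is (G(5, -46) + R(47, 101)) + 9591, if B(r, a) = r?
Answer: 9659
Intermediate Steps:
G(F, O) = 10 - 18*F (G(F, O) = -18*F + 10 = 10 - 18*F)
(G(5, -46) + R(47, 101)) + 9591 = ((10 - 18*5) + (47 + 101)) + 9591 = ((10 - 90) + 148) + 9591 = (-80 + 148) + 9591 = 68 + 9591 = 9659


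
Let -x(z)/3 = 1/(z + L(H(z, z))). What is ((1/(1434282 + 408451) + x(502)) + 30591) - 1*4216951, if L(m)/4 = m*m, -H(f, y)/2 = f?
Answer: -31108600205168239713/7430942442878 ≈ -4.1864e+6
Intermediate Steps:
H(f, y) = -2*f
L(m) = 4*m² (L(m) = 4*(m*m) = 4*m²)
x(z) = -3/(z + 16*z²) (x(z) = -3/(z + 4*(-2*z)²) = -3/(z + 4*(4*z²)) = -3/(z + 16*z²))
((1/(1434282 + 408451) + x(502)) + 30591) - 1*4216951 = ((1/(1434282 + 408451) - 3/(502*(1 + 16*502))) + 30591) - 1*4216951 = ((1/1842733 - 3*1/502/(1 + 8032)) + 30591) - 4216951 = ((1/1842733 - 3*1/502/8033) + 30591) - 4216951 = ((1/1842733 - 3*1/502*1/8033) + 30591) - 4216951 = ((1/1842733 - 3/4032566) + 30591) - 4216951 = (-1495633/7430942442878 + 30591) - 4216951 = 227319960268585265/7430942442878 - 4216951 = -31108600205168239713/7430942442878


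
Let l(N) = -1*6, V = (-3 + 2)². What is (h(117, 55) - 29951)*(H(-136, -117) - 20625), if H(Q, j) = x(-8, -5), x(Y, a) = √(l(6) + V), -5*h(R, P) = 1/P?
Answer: 617739450 - 8236526*I*√5/275 ≈ 6.1774e+8 - 66973.0*I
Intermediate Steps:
h(R, P) = -1/(5*P)
V = 1 (V = (-1)² = 1)
l(N) = -6
x(Y, a) = I*√5 (x(Y, a) = √(-6 + 1) = √(-5) = I*√5)
H(Q, j) = I*√5
(h(117, 55) - 29951)*(H(-136, -117) - 20625) = (-⅕/55 - 29951)*(I*√5 - 20625) = (-⅕*1/55 - 29951)*(-20625 + I*√5) = (-1/275 - 29951)*(-20625 + I*√5) = -8236526*(-20625 + I*√5)/275 = 617739450 - 8236526*I*√5/275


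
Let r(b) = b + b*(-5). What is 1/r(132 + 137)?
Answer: -1/1076 ≈ -0.00092937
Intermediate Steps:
r(b) = -4*b (r(b) = b - 5*b = -4*b)
1/r(132 + 137) = 1/(-4*(132 + 137)) = 1/(-4*269) = 1/(-1076) = -1/1076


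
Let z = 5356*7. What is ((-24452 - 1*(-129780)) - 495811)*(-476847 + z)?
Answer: 171560658465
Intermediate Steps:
z = 37492
((-24452 - 1*(-129780)) - 495811)*(-476847 + z) = ((-24452 - 1*(-129780)) - 495811)*(-476847 + 37492) = ((-24452 + 129780) - 495811)*(-439355) = (105328 - 495811)*(-439355) = -390483*(-439355) = 171560658465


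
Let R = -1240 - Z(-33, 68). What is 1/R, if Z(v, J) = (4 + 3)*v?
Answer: -1/1009 ≈ -0.00099108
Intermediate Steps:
Z(v, J) = 7*v
R = -1009 (R = -1240 - 7*(-33) = -1240 - 1*(-231) = -1240 + 231 = -1009)
1/R = 1/(-1009) = -1/1009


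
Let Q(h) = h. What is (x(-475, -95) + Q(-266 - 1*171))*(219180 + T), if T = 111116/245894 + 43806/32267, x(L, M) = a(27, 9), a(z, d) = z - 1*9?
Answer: -364330102637846872/3967130849 ≈ -9.1837e+7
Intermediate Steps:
a(z, d) = -9 + z (a(z, d) = z - 9 = -9 + z)
x(L, M) = 18 (x(L, M) = -9 + 27 = 18)
T = 7178506268/3967130849 (T = 111116*(1/245894) + 43806*(1/32267) = 55558/122947 + 43806/32267 = 7178506268/3967130849 ≈ 1.8095)
(x(-475, -95) + Q(-266 - 1*171))*(219180 + T) = (18 + (-266 - 1*171))*(219180 + 7178506268/3967130849) = (18 + (-266 - 171))*(869522917990088/3967130849) = (18 - 437)*(869522917990088/3967130849) = -419*869522917990088/3967130849 = -364330102637846872/3967130849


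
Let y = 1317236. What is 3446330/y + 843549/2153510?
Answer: 1066607403608/354585112295 ≈ 3.0080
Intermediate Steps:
3446330/y + 843549/2153510 = 3446330/1317236 + 843549/2153510 = 3446330*(1/1317236) + 843549*(1/2153510) = 1723165/658618 + 843549/2153510 = 1066607403608/354585112295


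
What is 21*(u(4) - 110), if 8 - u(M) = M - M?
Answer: -2142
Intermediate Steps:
u(M) = 8 (u(M) = 8 - (M - M) = 8 - 1*0 = 8 + 0 = 8)
21*(u(4) - 110) = 21*(8 - 110) = 21*(-102) = -2142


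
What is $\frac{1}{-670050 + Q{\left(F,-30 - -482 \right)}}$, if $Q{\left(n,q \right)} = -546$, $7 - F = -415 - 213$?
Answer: $- \frac{1}{670596} \approx -1.4912 \cdot 10^{-6}$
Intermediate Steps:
$F = 635$ ($F = 7 - \left(-415 - 213\right) = 7 - -628 = 7 + 628 = 635$)
$\frac{1}{-670050 + Q{\left(F,-30 - -482 \right)}} = \frac{1}{-670050 - 546} = \frac{1}{-670596} = - \frac{1}{670596}$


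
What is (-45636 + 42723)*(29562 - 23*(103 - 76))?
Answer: -84305133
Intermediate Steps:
(-45636 + 42723)*(29562 - 23*(103 - 76)) = -2913*(29562 - 23*27) = -2913*(29562 - 621) = -2913*28941 = -84305133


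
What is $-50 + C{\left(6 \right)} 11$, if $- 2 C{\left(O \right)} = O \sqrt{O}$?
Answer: $-50 - 33 \sqrt{6} \approx -130.83$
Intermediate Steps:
$C{\left(O \right)} = - \frac{O^{\frac{3}{2}}}{2}$ ($C{\left(O \right)} = - \frac{O \sqrt{O}}{2} = - \frac{O^{\frac{3}{2}}}{2}$)
$-50 + C{\left(6 \right)} 11 = -50 + - \frac{6^{\frac{3}{2}}}{2} \cdot 11 = -50 + - \frac{6 \sqrt{6}}{2} \cdot 11 = -50 + - 3 \sqrt{6} \cdot 11 = -50 - 33 \sqrt{6}$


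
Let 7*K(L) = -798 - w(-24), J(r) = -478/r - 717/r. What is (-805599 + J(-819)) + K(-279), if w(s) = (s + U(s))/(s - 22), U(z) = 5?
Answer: -30354378815/37674 ≈ -8.0571e+5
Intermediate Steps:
J(r) = -1195/r
w(s) = (5 + s)/(-22 + s) (w(s) = (s + 5)/(s - 22) = (5 + s)/(-22 + s))
K(L) = -36727/322 (K(L) = (-798 - (5 - 24)/(-22 - 24))/7 = (-798 - (-19)/(-46))/7 = (-798 - (-1)*(-19)/46)/7 = (-798 - 1*19/46)/7 = (-798 - 19/46)/7 = (⅐)*(-36727/46) = -36727/322)
(-805599 + J(-819)) + K(-279) = (-805599 - 1195/(-819)) - 36727/322 = (-805599 - 1195*(-1/819)) - 36727/322 = (-805599 + 1195/819) - 36727/322 = -659784386/819 - 36727/322 = -30354378815/37674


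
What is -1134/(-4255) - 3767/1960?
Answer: -2761189/1667960 ≈ -1.6554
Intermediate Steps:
-1134/(-4255) - 3767/1960 = -1134*(-1/4255) - 3767*1/1960 = 1134/4255 - 3767/1960 = -2761189/1667960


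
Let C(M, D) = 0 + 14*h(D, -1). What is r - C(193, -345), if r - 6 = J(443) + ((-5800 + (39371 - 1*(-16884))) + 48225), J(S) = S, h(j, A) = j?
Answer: 103959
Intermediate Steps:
C(M, D) = 14*D (C(M, D) = 0 + 14*D = 14*D)
r = 99129 (r = 6 + (443 + ((-5800 + (39371 - 1*(-16884))) + 48225)) = 6 + (443 + ((-5800 + (39371 + 16884)) + 48225)) = 6 + (443 + ((-5800 + 56255) + 48225)) = 6 + (443 + (50455 + 48225)) = 6 + (443 + 98680) = 6 + 99123 = 99129)
r - C(193, -345) = 99129 - 14*(-345) = 99129 - 1*(-4830) = 99129 + 4830 = 103959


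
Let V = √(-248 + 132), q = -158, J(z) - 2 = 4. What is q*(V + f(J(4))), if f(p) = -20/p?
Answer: 1580/3 - 316*I*√29 ≈ 526.67 - 1701.7*I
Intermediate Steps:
J(z) = 6 (J(z) = 2 + 4 = 6)
V = 2*I*√29 (V = √(-116) = 2*I*√29 ≈ 10.77*I)
q*(V + f(J(4))) = -158*(2*I*√29 - 20/6) = -158*(2*I*√29 - 20*⅙) = -158*(2*I*√29 - 10/3) = -158*(-10/3 + 2*I*√29) = 1580/3 - 316*I*√29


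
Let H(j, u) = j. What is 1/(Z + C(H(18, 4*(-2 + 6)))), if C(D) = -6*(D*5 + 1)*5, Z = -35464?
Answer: -1/38194 ≈ -2.6182e-5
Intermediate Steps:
C(D) = -30 - 150*D (C(D) = -6*(5*D + 1)*5 = -6*(1 + 5*D)*5 = (-6 - 30*D)*5 = -30 - 150*D)
1/(Z + C(H(18, 4*(-2 + 6)))) = 1/(-35464 + (-30 - 150*18)) = 1/(-35464 + (-30 - 2700)) = 1/(-35464 - 2730) = 1/(-38194) = -1/38194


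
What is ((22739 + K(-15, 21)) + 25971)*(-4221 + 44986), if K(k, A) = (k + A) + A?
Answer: 1986763805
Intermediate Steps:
K(k, A) = k + 2*A (K(k, A) = (A + k) + A = k + 2*A)
((22739 + K(-15, 21)) + 25971)*(-4221 + 44986) = ((22739 + (-15 + 2*21)) + 25971)*(-4221 + 44986) = ((22739 + (-15 + 42)) + 25971)*40765 = ((22739 + 27) + 25971)*40765 = (22766 + 25971)*40765 = 48737*40765 = 1986763805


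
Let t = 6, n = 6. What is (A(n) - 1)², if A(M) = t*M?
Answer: 1225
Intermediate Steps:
A(M) = 6*M
(A(n) - 1)² = (6*6 - 1)² = (36 - 1)² = 35² = 1225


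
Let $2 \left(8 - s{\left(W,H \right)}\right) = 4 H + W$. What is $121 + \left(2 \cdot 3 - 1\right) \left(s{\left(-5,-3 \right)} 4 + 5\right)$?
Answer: $476$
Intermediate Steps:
$s{\left(W,H \right)} = 8 - 2 H - \frac{W}{2}$ ($s{\left(W,H \right)} = 8 - \frac{4 H + W}{2} = 8 - \frac{W + 4 H}{2} = 8 - \left(\frac{W}{2} + 2 H\right) = 8 - 2 H - \frac{W}{2}$)
$121 + \left(2 \cdot 3 - 1\right) \left(s{\left(-5,-3 \right)} 4 + 5\right) = 121 + \left(2 \cdot 3 - 1\right) \left(\left(8 - -6 - - \frac{5}{2}\right) 4 + 5\right) = 121 + \left(6 - 1\right) \left(\left(8 + 6 + \frac{5}{2}\right) 4 + 5\right) = 121 + 5 \left(\frac{33}{2} \cdot 4 + 5\right) = 121 + 5 \left(66 + 5\right) = 121 + 5 \cdot 71 = 121 + 355 = 476$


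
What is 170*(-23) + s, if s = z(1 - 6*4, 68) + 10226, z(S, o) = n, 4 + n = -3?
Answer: 6309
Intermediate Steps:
n = -7 (n = -4 - 3 = -7)
z(S, o) = -7
s = 10219 (s = -7 + 10226 = 10219)
170*(-23) + s = 170*(-23) + 10219 = -3910 + 10219 = 6309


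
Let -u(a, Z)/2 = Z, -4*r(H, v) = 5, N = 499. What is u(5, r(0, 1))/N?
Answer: 5/998 ≈ 0.0050100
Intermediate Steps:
r(H, v) = -5/4 (r(H, v) = -1/4*5 = -5/4)
u(a, Z) = -2*Z
u(5, r(0, 1))/N = -2*(-5/4)/499 = (5/2)*(1/499) = 5/998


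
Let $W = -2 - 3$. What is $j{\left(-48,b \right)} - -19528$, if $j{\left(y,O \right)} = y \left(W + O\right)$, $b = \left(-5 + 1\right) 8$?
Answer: $21304$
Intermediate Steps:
$W = -5$ ($W = -2 - 3 = -5$)
$b = -32$ ($b = \left(-4\right) 8 = -32$)
$j{\left(y,O \right)} = y \left(-5 + O\right)$
$j{\left(-48,b \right)} - -19528 = - 48 \left(-5 - 32\right) - -19528 = \left(-48\right) \left(-37\right) + 19528 = 1776 + 19528 = 21304$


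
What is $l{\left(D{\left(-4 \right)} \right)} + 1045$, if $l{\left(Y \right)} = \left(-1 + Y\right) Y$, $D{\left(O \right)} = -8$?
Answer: $1117$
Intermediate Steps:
$l{\left(Y \right)} = Y \left(-1 + Y\right)$
$l{\left(D{\left(-4 \right)} \right)} + 1045 = - 8 \left(-1 - 8\right) + 1045 = \left(-8\right) \left(-9\right) + 1045 = 72 + 1045 = 1117$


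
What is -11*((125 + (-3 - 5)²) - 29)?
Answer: -1760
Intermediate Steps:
-11*((125 + (-3 - 5)²) - 29) = -11*((125 + (-8)²) - 29) = -11*((125 + 64) - 29) = -11*(189 - 29) = -11*160 = -1760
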